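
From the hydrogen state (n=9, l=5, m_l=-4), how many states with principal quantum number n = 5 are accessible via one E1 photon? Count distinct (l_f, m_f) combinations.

2

E1 requires Δl = ±1, so l_f ∈ {4, 6}; with 0 ≤ l_f ≤ n_f−1 = 4, the allowed l_f values are {4}.
For l_f = 4: m_f ∈ {m_i−1, m_i, m_i+1} ∩ [−4, 4] = {-4, -3} → 2 states.
Total: 2.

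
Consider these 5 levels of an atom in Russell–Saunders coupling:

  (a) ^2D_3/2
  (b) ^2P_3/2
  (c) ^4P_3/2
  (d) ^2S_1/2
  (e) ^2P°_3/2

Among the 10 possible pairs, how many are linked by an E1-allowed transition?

(a)–(b): forbidden (parity).
(a)–(c): forbidden (parity, ΔS).
(a)–(d): forbidden (parity, ΔL).
(a)–(e): allowed.
(b)–(c): forbidden (parity, ΔS).
(b)–(d): forbidden (parity).
(b)–(e): allowed.
(c)–(d): forbidden (parity, ΔS).
(c)–(e): forbidden (ΔS).
(d)–(e): allowed.
Allowed pairs: 3 of 10.

3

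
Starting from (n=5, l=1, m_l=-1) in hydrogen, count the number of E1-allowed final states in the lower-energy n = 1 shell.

E1 requires Δl = ±1, so l_f ∈ {0, 2}; with 0 ≤ l_f ≤ n_f−1 = 0, the allowed l_f values are {0}.
For l_f = 0: m_f ∈ {m_i−1, m_i, m_i+1} ∩ [−0, 0] = {0} → 1 state.
Total: 1.

1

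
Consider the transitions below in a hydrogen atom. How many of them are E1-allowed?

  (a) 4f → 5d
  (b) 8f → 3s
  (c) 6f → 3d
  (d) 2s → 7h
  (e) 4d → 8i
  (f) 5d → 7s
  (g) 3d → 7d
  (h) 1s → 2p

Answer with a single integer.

3

(a) allowed
(b) forbidden — Δl = -3 (E1 requires Δl = ±1)
(c) allowed
(d) forbidden — Δl = +5 (E1 requires Δl = ±1)
(e) forbidden — Δl = +4 (E1 requires Δl = ±1)
(f) forbidden — Δl = -2 (E1 requires Δl = ±1)
(g) forbidden — Δl = +0 (E1 requires Δl = ±1)
(h) allowed
Total allowed: 3 of 8.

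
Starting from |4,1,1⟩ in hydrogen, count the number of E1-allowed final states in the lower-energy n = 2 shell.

E1 requires Δl = ±1, so l_f ∈ {0, 2}; with 0 ≤ l_f ≤ n_f−1 = 1, the allowed l_f values are {0}.
For l_f = 0: m_f ∈ {m_i−1, m_i, m_i+1} ∩ [−0, 0] = {0} → 1 state.
Total: 1.

1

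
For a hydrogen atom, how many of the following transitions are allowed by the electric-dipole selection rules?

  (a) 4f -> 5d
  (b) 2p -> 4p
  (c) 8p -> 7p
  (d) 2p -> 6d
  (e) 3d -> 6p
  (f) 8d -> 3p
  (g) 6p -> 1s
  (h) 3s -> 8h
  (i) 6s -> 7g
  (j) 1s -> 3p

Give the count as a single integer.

(a) allowed
(b) forbidden — Δl = +0 (E1 requires Δl = ±1)
(c) forbidden — Δl = +0 (E1 requires Δl = ±1)
(d) allowed
(e) allowed
(f) allowed
(g) allowed
(h) forbidden — Δl = +5 (E1 requires Δl = ±1)
(i) forbidden — Δl = +4 (E1 requires Δl = ±1)
(j) allowed
Total allowed: 6 of 10.

6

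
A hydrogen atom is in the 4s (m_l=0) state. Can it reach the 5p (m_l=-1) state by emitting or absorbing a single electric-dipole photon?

allowed

Δl = 1 − 0 = +1; the E1 rule Δl = ±1 is passes.
m_l: 0 → -1 (Δm_l = -1). |Δm_l| ≤ 1 passes.
All E1 selection rules are satisfied.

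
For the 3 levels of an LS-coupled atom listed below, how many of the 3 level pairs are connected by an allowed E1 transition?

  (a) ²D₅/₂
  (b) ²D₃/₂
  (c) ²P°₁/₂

1

(a)–(b): forbidden (parity).
(a)–(c): forbidden (ΔJ).
(b)–(c): allowed.
Allowed pairs: 1 of 3.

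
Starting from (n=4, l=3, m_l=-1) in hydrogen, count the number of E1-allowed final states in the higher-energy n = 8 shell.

E1 requires Δl = ±1, so l_f ∈ {2, 4}; with 0 ≤ l_f ≤ n_f−1 = 7, the allowed l_f values are {2, 4}.
For l_f = 2: m_f ∈ {m_i−1, m_i, m_i+1} ∩ [−2, 2] = {-2, -1, 0} → 3 states.
For l_f = 4: m_f ∈ {m_i−1, m_i, m_i+1} ∩ [−4, 4] = {-2, -1, 0} → 3 states.
Total: 6.

6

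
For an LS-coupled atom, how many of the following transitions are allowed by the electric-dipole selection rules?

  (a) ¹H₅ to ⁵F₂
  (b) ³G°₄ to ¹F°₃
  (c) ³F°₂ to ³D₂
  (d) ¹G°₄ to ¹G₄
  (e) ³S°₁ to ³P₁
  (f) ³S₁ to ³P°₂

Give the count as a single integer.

(a) forbidden (parity, ΔS, ΔL, ΔJ fail)
(b) forbidden (parity, ΔS fail)
(c) allowed
(d) allowed
(e) allowed
(f) allowed
Total allowed: 4 of 6.

4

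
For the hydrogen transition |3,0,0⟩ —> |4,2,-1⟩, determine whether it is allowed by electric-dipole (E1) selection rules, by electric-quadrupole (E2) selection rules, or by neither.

Δl = 2 − 0 = +2; l_i + l_f = 2.
Δm_l = -1.
E1 (Δl = ±1, |Δm_l| ≤ 1): not satisfied.
E2 (Δl = 0,±2, l_i+l_f ≥ 2, |Δm_l| ≤ 2): satisfied.

E2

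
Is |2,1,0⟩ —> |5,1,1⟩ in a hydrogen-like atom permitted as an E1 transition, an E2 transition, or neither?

E2

Δl = 1 − 1 = +0; l_i + l_f = 2.
Δm_l = +1.
E1 (Δl = ±1, |Δm_l| ≤ 1): not satisfied.
E2 (Δl = 0,±2, l_i+l_f ≥ 2, |Δm_l| ≤ 2): satisfied.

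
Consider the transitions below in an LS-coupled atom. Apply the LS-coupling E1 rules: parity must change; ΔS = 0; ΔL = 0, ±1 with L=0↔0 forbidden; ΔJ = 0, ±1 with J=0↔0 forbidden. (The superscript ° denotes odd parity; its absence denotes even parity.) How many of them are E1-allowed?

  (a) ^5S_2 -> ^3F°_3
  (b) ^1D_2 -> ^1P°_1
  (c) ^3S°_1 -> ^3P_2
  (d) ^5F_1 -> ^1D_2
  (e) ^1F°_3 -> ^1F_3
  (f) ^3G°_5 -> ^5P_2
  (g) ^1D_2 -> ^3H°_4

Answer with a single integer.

(a) forbidden (ΔS, ΔL fail)
(b) allowed
(c) allowed
(d) forbidden (parity, ΔS fail)
(e) allowed
(f) forbidden (ΔS, ΔL, ΔJ fail)
(g) forbidden (ΔS, ΔL, ΔJ fail)
Total allowed: 3 of 7.

3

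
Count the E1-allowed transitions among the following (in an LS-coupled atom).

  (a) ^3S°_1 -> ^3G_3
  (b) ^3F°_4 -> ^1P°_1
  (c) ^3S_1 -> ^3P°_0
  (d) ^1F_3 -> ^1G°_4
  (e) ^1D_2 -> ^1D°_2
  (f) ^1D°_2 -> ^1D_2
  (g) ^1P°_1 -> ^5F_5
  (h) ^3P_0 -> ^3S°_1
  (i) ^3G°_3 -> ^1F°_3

(a) forbidden (ΔL, ΔJ fail)
(b) forbidden (parity, ΔS, ΔL, ΔJ fail)
(c) allowed
(d) allowed
(e) allowed
(f) allowed
(g) forbidden (ΔS, ΔL, ΔJ fail)
(h) allowed
(i) forbidden (parity, ΔS fail)
Total allowed: 5 of 9.

5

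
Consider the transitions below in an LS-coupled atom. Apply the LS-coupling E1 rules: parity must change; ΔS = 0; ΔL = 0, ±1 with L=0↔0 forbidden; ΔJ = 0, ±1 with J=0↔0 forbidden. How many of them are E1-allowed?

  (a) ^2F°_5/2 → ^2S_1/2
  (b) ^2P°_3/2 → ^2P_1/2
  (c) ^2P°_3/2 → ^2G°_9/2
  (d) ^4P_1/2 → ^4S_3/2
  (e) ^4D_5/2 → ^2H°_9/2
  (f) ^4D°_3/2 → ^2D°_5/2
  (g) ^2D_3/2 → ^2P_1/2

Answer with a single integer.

1

(a) forbidden (ΔL, ΔJ fail)
(b) allowed
(c) forbidden (parity, ΔL, ΔJ fail)
(d) forbidden (parity fails)
(e) forbidden (ΔS, ΔL, ΔJ fail)
(f) forbidden (parity, ΔS fail)
(g) forbidden (parity fails)
Total allowed: 1 of 7.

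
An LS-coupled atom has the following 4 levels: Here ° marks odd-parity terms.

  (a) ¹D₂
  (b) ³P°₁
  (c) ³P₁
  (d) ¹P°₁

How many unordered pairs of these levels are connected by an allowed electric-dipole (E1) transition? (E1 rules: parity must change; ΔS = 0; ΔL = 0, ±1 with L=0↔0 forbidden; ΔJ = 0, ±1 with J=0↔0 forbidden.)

2

(a)–(b): forbidden (ΔS).
(a)–(c): forbidden (parity, ΔS).
(a)–(d): allowed.
(b)–(c): allowed.
(b)–(d): forbidden (parity, ΔS).
(c)–(d): forbidden (ΔS).
Allowed pairs: 2 of 6.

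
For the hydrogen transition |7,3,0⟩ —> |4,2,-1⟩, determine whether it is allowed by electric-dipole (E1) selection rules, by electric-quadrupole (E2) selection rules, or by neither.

E1

Δl = 2 − 3 = -1; l_i + l_f = 5.
Δm_l = -1.
E1 (Δl = ±1, |Δm_l| ≤ 1): satisfied.
E2 (Δl = 0,±2, l_i+l_f ≥ 2, |Δm_l| ≤ 2): not satisfied.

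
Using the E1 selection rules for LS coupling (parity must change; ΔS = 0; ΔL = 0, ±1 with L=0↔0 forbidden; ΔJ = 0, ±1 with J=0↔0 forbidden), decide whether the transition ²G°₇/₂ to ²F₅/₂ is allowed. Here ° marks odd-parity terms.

Reading off the term symbols: S 1/2→1/2, L 4→3, J 7/2→5/2, parity odd→even.
Parity must change: odd → even — passes.
ΔS = 0: S: 1/2 → 1/2 — passes.
ΔL = 0, ±1 (not L=0↔0): L: 4 → 3, ΔL = -1 — passes.
ΔJ = 0, ±1 (not J=0↔0): J: 7/2 → 5/2, ΔJ = -1 — passes.
All four E1 rules are satisfied.

allowed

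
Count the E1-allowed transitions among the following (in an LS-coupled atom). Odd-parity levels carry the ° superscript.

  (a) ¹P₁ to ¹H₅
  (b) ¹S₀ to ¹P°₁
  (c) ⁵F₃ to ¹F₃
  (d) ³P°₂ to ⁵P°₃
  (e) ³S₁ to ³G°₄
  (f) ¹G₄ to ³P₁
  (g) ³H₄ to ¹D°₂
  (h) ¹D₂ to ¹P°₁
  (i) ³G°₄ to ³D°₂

2

(a) forbidden (parity, ΔL, ΔJ fail)
(b) allowed
(c) forbidden (parity, ΔS fail)
(d) forbidden (parity, ΔS fail)
(e) forbidden (ΔL, ΔJ fail)
(f) forbidden (parity, ΔS, ΔL, ΔJ fail)
(g) forbidden (ΔS, ΔL, ΔJ fail)
(h) allowed
(i) forbidden (parity, ΔL, ΔJ fail)
Total allowed: 2 of 9.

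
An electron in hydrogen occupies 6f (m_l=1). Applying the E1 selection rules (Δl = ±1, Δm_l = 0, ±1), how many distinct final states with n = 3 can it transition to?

E1 requires Δl = ±1, so l_f ∈ {2, 4}; with 0 ≤ l_f ≤ n_f−1 = 2, the allowed l_f values are {2}.
For l_f = 2: m_f ∈ {m_i−1, m_i, m_i+1} ∩ [−2, 2] = {0, 1, 2} → 3 states.
Total: 3.

3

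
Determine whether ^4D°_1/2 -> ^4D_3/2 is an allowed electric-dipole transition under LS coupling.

allowed

Reading off the term symbols: S 3/2→3/2, L 2→2, J 1/2→3/2, parity odd→even.
ΔS = 0: S: 3/2 → 3/2 — passes.
Parity must change: odd → even — passes.
ΔJ = 0, ±1 (not J=0↔0): J: 1/2 → 3/2, ΔJ = +1 — passes.
ΔL = 0, ±1 (not L=0↔0): L: 2 → 2, ΔL = +0 — passes.
All four E1 rules are satisfied.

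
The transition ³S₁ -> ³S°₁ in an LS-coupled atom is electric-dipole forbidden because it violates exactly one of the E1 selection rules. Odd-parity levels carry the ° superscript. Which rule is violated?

the L=0 ↔ L=0 exclusion

Parity must change: even → odd — ✓.
ΔS = 0: S: 1 → 1 — ✓.
ΔL = 0, ±1 (not L=0↔0): L: 0 → 0, ΔL = +0 — ✗.
ΔJ = 0, ±1 (not J=0↔0): J: 1 → 1, ΔJ = +0 — ✓.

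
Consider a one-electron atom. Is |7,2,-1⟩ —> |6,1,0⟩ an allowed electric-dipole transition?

l: 2 → 1 (Δl = -1). Δl = ±1 satisfied.
m_l: -1 → 0 (Δm_l = +1). |Δm_l| ≤ 1 satisfied.
All E1 selection rules are satisfied.

allowed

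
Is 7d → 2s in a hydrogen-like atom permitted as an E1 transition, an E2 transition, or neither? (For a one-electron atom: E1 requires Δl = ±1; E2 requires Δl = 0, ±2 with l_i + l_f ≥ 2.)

Δl = 0 − 2 = -2; l_i + l_f = 2.
E1 (Δl = ±1): not satisfied.
E2 (Δl = 0,±2, l_i+l_f ≥ 2): satisfied.

E2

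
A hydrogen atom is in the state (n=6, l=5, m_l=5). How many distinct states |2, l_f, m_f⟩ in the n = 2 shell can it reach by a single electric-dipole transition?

0

E1 requires l_f ∈ {4, 6}, but neither lies in [0, 1], so no final state is reachable.
Total: 0.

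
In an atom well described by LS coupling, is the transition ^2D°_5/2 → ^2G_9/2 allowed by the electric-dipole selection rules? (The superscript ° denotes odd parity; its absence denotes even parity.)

forbidden

Reading off the term symbols: S 1/2→1/2, L 2→4, J 5/2→9/2, parity odd→even.
Parity must change: odd → even — ✓.
ΔS = 0: S: 1/2 → 1/2 — ✓.
ΔL = 0, ±1 (not L=0↔0): L: 2 → 4, ΔL = +2 — ✗.
ΔJ = 0, ±1 (not J=0↔0): J: 5/2 → 9/2, ΔJ = +2 — ✗.
Rule(s) violated: ΔL, ΔJ.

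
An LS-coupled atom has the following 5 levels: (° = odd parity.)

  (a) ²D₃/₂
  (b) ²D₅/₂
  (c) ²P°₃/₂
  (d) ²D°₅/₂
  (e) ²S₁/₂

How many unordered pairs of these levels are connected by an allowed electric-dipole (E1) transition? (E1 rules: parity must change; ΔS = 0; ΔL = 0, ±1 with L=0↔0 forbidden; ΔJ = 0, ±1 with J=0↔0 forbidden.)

5

(a)–(b): forbidden (parity).
(a)–(c): allowed.
(a)–(d): allowed.
(a)–(e): forbidden (parity, ΔL).
(b)–(c): allowed.
(b)–(d): allowed.
(b)–(e): forbidden (parity, ΔL, ΔJ).
(c)–(d): forbidden (parity).
(c)–(e): allowed.
(d)–(e): forbidden (ΔL, ΔJ).
Allowed pairs: 5 of 10.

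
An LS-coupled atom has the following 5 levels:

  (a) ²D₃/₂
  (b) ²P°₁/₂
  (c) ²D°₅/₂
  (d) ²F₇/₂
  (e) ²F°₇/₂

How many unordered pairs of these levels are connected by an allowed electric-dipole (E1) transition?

4

(a)–(b): allowed.
(a)–(c): allowed.
(a)–(d): forbidden (parity, ΔJ).
(a)–(e): forbidden (ΔJ).
(b)–(c): forbidden (parity, ΔJ).
(b)–(d): forbidden (ΔL, ΔJ).
(b)–(e): forbidden (parity, ΔL, ΔJ).
(c)–(d): allowed.
(c)–(e): forbidden (parity).
(d)–(e): allowed.
Allowed pairs: 4 of 10.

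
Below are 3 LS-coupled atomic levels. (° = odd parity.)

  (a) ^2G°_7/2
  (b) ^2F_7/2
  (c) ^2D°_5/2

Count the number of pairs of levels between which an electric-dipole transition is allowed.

(a)–(b): allowed.
(a)–(c): forbidden (parity, ΔL).
(b)–(c): allowed.
Allowed pairs: 2 of 3.

2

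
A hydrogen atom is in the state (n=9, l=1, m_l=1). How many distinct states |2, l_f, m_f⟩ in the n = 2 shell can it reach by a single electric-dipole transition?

1

E1 requires Δl = ±1, so l_f ∈ {0, 2}; with 0 ≤ l_f ≤ n_f−1 = 1, the allowed l_f values are {0}.
For l_f = 0: m_f ∈ {m_i−1, m_i, m_i+1} ∩ [−0, 0] = {0} → 1 state.
Total: 1.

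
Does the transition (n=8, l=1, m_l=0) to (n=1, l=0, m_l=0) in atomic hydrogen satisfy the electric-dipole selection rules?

allowed

Δl = 0 − 1 = -1; the E1 rule Δl = ±1 is satisfied.
m_l: 0 → 0 (Δm_l = +0). |Δm_l| ≤ 1 satisfied.
All E1 selection rules are satisfied.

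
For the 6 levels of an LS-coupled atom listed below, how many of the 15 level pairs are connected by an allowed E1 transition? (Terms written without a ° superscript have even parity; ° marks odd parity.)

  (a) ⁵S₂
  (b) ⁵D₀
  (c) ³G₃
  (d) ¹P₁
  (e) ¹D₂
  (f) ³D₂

0

(a)–(b): forbidden (parity, ΔL, ΔJ).
(a)–(c): forbidden (parity, ΔS, ΔL).
(a)–(d): forbidden (parity, ΔS).
(a)–(e): forbidden (parity, ΔS, ΔL).
(a)–(f): forbidden (parity, ΔS, ΔL).
(b)–(c): forbidden (parity, ΔS, ΔL, ΔJ).
(b)–(d): forbidden (parity, ΔS).
(b)–(e): forbidden (parity, ΔS, ΔJ).
(b)–(f): forbidden (parity, ΔS, ΔJ).
(c)–(d): forbidden (parity, ΔS, ΔL, ΔJ).
(c)–(e): forbidden (parity, ΔS, ΔL).
(c)–(f): forbidden (parity, ΔL).
(d)–(e): forbidden (parity).
(d)–(f): forbidden (parity, ΔS).
(e)–(f): forbidden (parity, ΔS).
Allowed pairs: 0 of 15.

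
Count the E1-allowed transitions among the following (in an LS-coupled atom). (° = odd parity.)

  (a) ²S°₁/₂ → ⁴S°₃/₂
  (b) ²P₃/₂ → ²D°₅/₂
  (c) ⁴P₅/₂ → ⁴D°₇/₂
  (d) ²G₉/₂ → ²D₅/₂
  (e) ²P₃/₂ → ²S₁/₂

(a) forbidden (parity, ΔS, ΔL fail)
(b) allowed
(c) allowed
(d) forbidden (parity, ΔL, ΔJ fail)
(e) forbidden (parity fails)
Total allowed: 2 of 5.

2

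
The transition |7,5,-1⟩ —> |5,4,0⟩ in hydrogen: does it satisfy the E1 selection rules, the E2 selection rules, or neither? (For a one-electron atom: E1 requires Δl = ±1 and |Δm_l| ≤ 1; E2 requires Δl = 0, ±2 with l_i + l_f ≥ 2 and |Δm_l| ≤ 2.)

Δl = 4 − 5 = -1; l_i + l_f = 9.
Δm_l = +1.
E1 (Δl = ±1, |Δm_l| ≤ 1): satisfied.
E2 (Δl = 0,±2, l_i+l_f ≥ 2, |Δm_l| ≤ 2): not satisfied.

E1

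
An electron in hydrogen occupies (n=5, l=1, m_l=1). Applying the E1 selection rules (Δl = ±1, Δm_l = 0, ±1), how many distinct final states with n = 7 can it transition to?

E1 requires Δl = ±1, so l_f ∈ {0, 2}; with 0 ≤ l_f ≤ n_f−1 = 6, the allowed l_f values are {0, 2}.
For l_f = 0: m_f ∈ {m_i−1, m_i, m_i+1} ∩ [−0, 0] = {0} → 1 state.
For l_f = 2: m_f ∈ {m_i−1, m_i, m_i+1} ∩ [−2, 2] = {0, 1, 2} → 3 states.
Total: 4.

4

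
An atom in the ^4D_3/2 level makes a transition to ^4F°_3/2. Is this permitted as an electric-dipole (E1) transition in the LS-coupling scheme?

allowed

ΔS = 0: S: 3/2 → 3/2 — passes.
ΔJ = 0, ±1 (not J=0↔0): J: 3/2 → 3/2, ΔJ = +0 — passes.
ΔL = 0, ±1 (not L=0↔0): L: 2 → 3, ΔL = +1 — passes.
Parity must change: even → odd — passes.
All four E1 rules are satisfied.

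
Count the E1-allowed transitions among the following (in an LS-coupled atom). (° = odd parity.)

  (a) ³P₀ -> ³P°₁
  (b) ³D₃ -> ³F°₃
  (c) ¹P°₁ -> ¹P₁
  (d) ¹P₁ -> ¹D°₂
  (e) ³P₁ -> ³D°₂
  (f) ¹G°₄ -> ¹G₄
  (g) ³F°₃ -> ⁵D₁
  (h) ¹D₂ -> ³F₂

6

(a) allowed
(b) allowed
(c) allowed
(d) allowed
(e) allowed
(f) allowed
(g) forbidden (ΔS, ΔJ fail)
(h) forbidden (parity, ΔS fail)
Total allowed: 6 of 8.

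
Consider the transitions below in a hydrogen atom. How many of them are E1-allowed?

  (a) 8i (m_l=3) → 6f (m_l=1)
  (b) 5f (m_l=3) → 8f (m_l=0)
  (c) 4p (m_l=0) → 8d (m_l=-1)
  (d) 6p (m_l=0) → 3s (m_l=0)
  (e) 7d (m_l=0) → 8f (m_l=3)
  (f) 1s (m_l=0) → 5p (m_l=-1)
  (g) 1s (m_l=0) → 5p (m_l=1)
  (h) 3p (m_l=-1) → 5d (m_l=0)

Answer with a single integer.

(a) forbidden — Δl = -3 (E1 requires Δl = ±1); Δm_l = -2 (E1 requires Δm_l = 0, ±1)
(b) forbidden — Δl = +0 (E1 requires Δl = ±1); Δm_l = -3 (E1 requires Δm_l = 0, ±1)
(c) allowed
(d) allowed
(e) forbidden — Δm_l = +3 (E1 requires Δm_l = 0, ±1)
(f) allowed
(g) allowed
(h) allowed
Total allowed: 5 of 8.

5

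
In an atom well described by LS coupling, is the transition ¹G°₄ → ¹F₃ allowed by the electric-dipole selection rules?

Reading off the term symbols: S 0→0, L 4→3, J 4→3, parity odd→even.
ΔS = 0: S: 0 → 0 — ✓.
Parity must change: odd → even — ✓.
ΔJ = 0, ±1 (not J=0↔0): J: 4 → 3, ΔJ = -1 — ✓.
ΔL = 0, ±1 (not L=0↔0): L: 4 → 3, ΔL = -1 — ✓.
All four E1 rules are satisfied.

allowed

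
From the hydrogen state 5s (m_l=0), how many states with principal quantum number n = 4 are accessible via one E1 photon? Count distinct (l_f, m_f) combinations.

3

E1 requires Δl = ±1, so l_f ∈ {-1, 1}; with 0 ≤ l_f ≤ n_f−1 = 3, the allowed l_f values are {1}.
For l_f = 1: m_f ∈ {m_i−1, m_i, m_i+1} ∩ [−1, 1] = {-1, 0, 1} → 3 states.
Total: 3.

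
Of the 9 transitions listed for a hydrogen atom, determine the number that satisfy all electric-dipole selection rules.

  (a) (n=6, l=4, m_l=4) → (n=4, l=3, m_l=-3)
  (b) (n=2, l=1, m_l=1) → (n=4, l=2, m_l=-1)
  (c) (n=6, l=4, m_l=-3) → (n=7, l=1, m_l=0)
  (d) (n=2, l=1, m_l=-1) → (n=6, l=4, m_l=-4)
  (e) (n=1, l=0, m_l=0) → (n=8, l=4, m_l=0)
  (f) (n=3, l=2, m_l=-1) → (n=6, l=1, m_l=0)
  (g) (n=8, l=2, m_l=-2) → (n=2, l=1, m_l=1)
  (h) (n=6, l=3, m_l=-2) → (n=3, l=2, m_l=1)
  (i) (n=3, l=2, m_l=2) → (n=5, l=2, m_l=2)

1

(a) forbidden — Δm_l = -7 (E1 requires Δm_l = 0, ±1)
(b) forbidden — Δm_l = -2 (E1 requires Δm_l = 0, ±1)
(c) forbidden — Δl = -3 (E1 requires Δl = ±1); Δm_l = +3 (E1 requires Δm_l = 0, ±1)
(d) forbidden — Δl = +3 (E1 requires Δl = ±1); Δm_l = -3 (E1 requires Δm_l = 0, ±1)
(e) forbidden — Δl = +4 (E1 requires Δl = ±1)
(f) allowed
(g) forbidden — Δm_l = +3 (E1 requires Δm_l = 0, ±1)
(h) forbidden — Δm_l = +3 (E1 requires Δm_l = 0, ±1)
(i) forbidden — Δl = +0 (E1 requires Δl = ±1)
Total allowed: 1 of 9.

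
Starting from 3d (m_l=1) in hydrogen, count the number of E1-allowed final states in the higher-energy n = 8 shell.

5

E1 requires Δl = ±1, so l_f ∈ {1, 3}; with 0 ≤ l_f ≤ n_f−1 = 7, the allowed l_f values are {1, 3}.
For l_f = 1: m_f ∈ {m_i−1, m_i, m_i+1} ∩ [−1, 1] = {0, 1} → 2 states.
For l_f = 3: m_f ∈ {m_i−1, m_i, m_i+1} ∩ [−3, 3] = {0, 1, 2} → 3 states.
Total: 5.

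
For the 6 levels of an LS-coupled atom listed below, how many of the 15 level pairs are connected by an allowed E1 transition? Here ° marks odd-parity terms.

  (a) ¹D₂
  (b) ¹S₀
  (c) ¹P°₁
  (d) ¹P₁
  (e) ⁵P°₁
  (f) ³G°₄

(a)–(b): forbidden (parity, ΔL, ΔJ).
(a)–(c): allowed.
(a)–(d): forbidden (parity).
(a)–(e): forbidden (ΔS).
(a)–(f): forbidden (ΔS, ΔL, ΔJ).
(b)–(c): allowed.
(b)–(d): forbidden (parity).
(b)–(e): forbidden (ΔS).
(b)–(f): forbidden (ΔS, ΔL, ΔJ).
(c)–(d): allowed.
(c)–(e): forbidden (parity, ΔS).
(c)–(f): forbidden (parity, ΔS, ΔL, ΔJ).
(d)–(e): forbidden (ΔS).
(d)–(f): forbidden (ΔS, ΔL, ΔJ).
(e)–(f): forbidden (parity, ΔS, ΔL, ΔJ).
Allowed pairs: 3 of 15.

3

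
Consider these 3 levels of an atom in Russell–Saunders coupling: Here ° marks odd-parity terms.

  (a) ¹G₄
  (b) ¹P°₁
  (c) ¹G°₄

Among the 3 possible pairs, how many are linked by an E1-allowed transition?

1

(a)–(b): forbidden (ΔL, ΔJ).
(a)–(c): allowed.
(b)–(c): forbidden (parity, ΔL, ΔJ).
Allowed pairs: 1 of 3.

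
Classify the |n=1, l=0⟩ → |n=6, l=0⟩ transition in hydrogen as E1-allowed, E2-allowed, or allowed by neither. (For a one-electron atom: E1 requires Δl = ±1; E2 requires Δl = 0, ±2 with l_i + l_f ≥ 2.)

Δl = 0 − 0 = +0; l_i + l_f = 0.
E1 (Δl = ±1): not satisfied.
E2 (Δl = 0,±2, l_i+l_f ≥ 2): not satisfied.

neither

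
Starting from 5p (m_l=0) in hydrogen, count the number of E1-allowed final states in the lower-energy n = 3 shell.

4

E1 requires Δl = ±1, so l_f ∈ {0, 2}; with 0 ≤ l_f ≤ n_f−1 = 2, the allowed l_f values are {0, 2}.
For l_f = 0: m_f ∈ {m_i−1, m_i, m_i+1} ∩ [−0, 0] = {0} → 1 state.
For l_f = 2: m_f ∈ {m_i−1, m_i, m_i+1} ∩ [−2, 2] = {-1, 0, 1} → 3 states.
Total: 4.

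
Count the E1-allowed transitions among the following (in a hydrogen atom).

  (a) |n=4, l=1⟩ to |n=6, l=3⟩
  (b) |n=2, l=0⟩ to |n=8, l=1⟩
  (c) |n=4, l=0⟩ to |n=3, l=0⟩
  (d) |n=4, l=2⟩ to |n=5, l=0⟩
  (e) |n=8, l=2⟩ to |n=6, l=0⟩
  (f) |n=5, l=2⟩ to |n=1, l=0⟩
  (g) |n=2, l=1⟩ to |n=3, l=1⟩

1

(a) forbidden — Δl = +2 (E1 requires Δl = ±1)
(b) allowed
(c) forbidden — Δl = +0 (E1 requires Δl = ±1)
(d) forbidden — Δl = -2 (E1 requires Δl = ±1)
(e) forbidden — Δl = -2 (E1 requires Δl = ±1)
(f) forbidden — Δl = -2 (E1 requires Δl = ±1)
(g) forbidden — Δl = +0 (E1 requires Δl = ±1)
Total allowed: 1 of 7.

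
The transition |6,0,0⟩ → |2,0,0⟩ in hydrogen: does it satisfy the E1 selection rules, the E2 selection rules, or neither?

Δl = 0 − 0 = +0; l_i + l_f = 0.
Δm_l = +0.
E1 (Δl = ±1, |Δm_l| ≤ 1): not satisfied.
E2 (Δl = 0,±2, l_i+l_f ≥ 2, |Δm_l| ≤ 2): not satisfied.

neither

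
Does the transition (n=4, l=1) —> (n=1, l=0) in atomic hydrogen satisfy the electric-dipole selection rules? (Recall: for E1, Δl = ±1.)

Δl = 0 − 1 = -1; the E1 rule Δl = ±1 is passes.
All E1 selection rules are satisfied.

allowed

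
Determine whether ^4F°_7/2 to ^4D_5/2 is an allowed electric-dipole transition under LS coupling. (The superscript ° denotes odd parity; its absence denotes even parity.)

allowed

Initial level: S=3/2, L=3, J=7/2, parity odd. Final level: S=3/2, L=2, J=5/2, parity even.
Parity must change: odd → even — ok.
ΔS = 0: S: 3/2 → 3/2 — ok.
ΔL = 0, ±1 (not L=0↔0): L: 3 → 2, ΔL = -1 — ok.
ΔJ = 0, ±1 (not J=0↔0): J: 7/2 → 5/2, ΔJ = -1 — ok.
All four E1 rules are satisfied.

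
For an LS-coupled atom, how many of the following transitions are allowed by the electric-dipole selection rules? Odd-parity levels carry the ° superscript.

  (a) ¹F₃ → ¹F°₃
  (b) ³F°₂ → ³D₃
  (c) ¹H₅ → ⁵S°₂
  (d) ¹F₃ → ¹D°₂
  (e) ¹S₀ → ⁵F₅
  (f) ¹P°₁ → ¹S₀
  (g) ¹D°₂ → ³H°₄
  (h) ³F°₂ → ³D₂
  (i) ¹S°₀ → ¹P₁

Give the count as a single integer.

(a) allowed
(b) allowed
(c) forbidden (ΔS, ΔL, ΔJ fail)
(d) allowed
(e) forbidden (parity, ΔS, ΔL, ΔJ fail)
(f) allowed
(g) forbidden (parity, ΔS, ΔL, ΔJ fail)
(h) allowed
(i) allowed
Total allowed: 6 of 9.

6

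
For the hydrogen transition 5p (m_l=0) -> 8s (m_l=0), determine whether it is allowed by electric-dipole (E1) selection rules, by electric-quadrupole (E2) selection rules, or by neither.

Δl = 0 − 1 = -1; l_i + l_f = 1.
Δm_l = +0.
E1 (Δl = ±1, |Δm_l| ≤ 1): satisfied.
E2 (Δl = 0,±2, l_i+l_f ≥ 2, |Δm_l| ≤ 2): not satisfied.

E1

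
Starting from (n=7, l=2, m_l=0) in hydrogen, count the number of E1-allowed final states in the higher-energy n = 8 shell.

E1 requires Δl = ±1, so l_f ∈ {1, 3}; with 0 ≤ l_f ≤ n_f−1 = 7, the allowed l_f values are {1, 3}.
For l_f = 1: m_f ∈ {m_i−1, m_i, m_i+1} ∩ [−1, 1] = {-1, 0, 1} → 3 states.
For l_f = 3: m_f ∈ {m_i−1, m_i, m_i+1} ∩ [−3, 3] = {-1, 0, 1} → 3 states.
Total: 6.

6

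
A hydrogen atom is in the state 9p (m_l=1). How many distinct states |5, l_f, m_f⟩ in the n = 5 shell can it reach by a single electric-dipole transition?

4

E1 requires Δl = ±1, so l_f ∈ {0, 2}; with 0 ≤ l_f ≤ n_f−1 = 4, the allowed l_f values are {0, 2}.
For l_f = 0: m_f ∈ {m_i−1, m_i, m_i+1} ∩ [−0, 0] = {0} → 1 state.
For l_f = 2: m_f ∈ {m_i−1, m_i, m_i+1} ∩ [−2, 2] = {0, 1, 2} → 3 states.
Total: 4.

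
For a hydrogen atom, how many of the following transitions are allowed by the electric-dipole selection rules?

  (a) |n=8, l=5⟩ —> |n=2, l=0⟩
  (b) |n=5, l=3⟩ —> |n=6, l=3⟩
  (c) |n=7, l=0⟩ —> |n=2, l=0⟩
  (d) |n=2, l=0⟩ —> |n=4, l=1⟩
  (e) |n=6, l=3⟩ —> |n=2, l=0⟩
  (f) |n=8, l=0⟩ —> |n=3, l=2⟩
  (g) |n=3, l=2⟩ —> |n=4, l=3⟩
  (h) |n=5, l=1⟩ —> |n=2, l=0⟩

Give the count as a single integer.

3

(a) forbidden — Δl = -5 (E1 requires Δl = ±1)
(b) forbidden — Δl = +0 (E1 requires Δl = ±1)
(c) forbidden — Δl = +0 (E1 requires Δl = ±1)
(d) allowed
(e) forbidden — Δl = -3 (E1 requires Δl = ±1)
(f) forbidden — Δl = +2 (E1 requires Δl = ±1)
(g) allowed
(h) allowed
Total allowed: 3 of 8.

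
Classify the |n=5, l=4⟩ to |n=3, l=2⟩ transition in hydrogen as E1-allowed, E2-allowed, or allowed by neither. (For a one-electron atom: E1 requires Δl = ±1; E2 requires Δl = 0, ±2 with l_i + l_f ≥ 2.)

E2

Δl = 2 − 4 = -2; l_i + l_f = 6.
E1 (Δl = ±1): not satisfied.
E2 (Δl = 0,±2, l_i+l_f ≥ 2): satisfied.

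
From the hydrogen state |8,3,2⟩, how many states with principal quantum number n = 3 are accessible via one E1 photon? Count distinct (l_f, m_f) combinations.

E1 requires Δl = ±1, so l_f ∈ {2, 4}; with 0 ≤ l_f ≤ n_f−1 = 2, the allowed l_f values are {2}.
For l_f = 2: m_f ∈ {m_i−1, m_i, m_i+1} ∩ [−2, 2] = {1, 2} → 2 states.
Total: 2.

2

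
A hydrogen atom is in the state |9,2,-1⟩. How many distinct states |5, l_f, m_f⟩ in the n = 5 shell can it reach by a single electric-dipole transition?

E1 requires Δl = ±1, so l_f ∈ {1, 3}; with 0 ≤ l_f ≤ n_f−1 = 4, the allowed l_f values are {1, 3}.
For l_f = 1: m_f ∈ {m_i−1, m_i, m_i+1} ∩ [−1, 1] = {-1, 0} → 2 states.
For l_f = 3: m_f ∈ {m_i−1, m_i, m_i+1} ∩ [−3, 3] = {-2, -1, 0} → 3 states.
Total: 5.

5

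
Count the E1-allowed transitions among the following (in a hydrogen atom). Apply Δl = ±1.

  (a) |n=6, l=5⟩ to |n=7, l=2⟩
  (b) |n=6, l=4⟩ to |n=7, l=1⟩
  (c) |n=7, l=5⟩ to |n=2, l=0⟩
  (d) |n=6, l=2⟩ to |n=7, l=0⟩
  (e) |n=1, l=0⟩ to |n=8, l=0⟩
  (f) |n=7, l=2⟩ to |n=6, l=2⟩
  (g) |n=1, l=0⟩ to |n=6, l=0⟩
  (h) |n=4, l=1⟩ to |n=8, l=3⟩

0

(a) forbidden — Δl = -3 (E1 requires Δl = ±1)
(b) forbidden — Δl = -3 (E1 requires Δl = ±1)
(c) forbidden — Δl = -5 (E1 requires Δl = ±1)
(d) forbidden — Δl = -2 (E1 requires Δl = ±1)
(e) forbidden — Δl = +0 (E1 requires Δl = ±1)
(f) forbidden — Δl = +0 (E1 requires Δl = ±1)
(g) forbidden — Δl = +0 (E1 requires Δl = ±1)
(h) forbidden — Δl = +2 (E1 requires Δl = ±1)
Total allowed: 0 of 8.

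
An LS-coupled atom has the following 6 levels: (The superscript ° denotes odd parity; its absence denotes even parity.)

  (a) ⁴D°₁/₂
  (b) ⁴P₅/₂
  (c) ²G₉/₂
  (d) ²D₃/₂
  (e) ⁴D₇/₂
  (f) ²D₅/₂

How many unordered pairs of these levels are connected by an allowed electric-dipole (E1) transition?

(a)–(b): forbidden (ΔJ).
(a)–(c): forbidden (ΔS, ΔL, ΔJ).
(a)–(d): forbidden (ΔS).
(a)–(e): forbidden (ΔJ).
(a)–(f): forbidden (ΔS, ΔJ).
(b)–(c): forbidden (parity, ΔS, ΔL, ΔJ).
(b)–(d): forbidden (parity, ΔS).
(b)–(e): forbidden (parity).
(b)–(f): forbidden (parity, ΔS).
(c)–(d): forbidden (parity, ΔL, ΔJ).
(c)–(e): forbidden (parity, ΔS, ΔL).
(c)–(f): forbidden (parity, ΔL, ΔJ).
(d)–(e): forbidden (parity, ΔS, ΔJ).
(d)–(f): forbidden (parity).
(e)–(f): forbidden (parity, ΔS).
Allowed pairs: 0 of 15.

0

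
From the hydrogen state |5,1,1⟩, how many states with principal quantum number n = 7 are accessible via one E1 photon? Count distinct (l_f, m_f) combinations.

E1 requires Δl = ±1, so l_f ∈ {0, 2}; with 0 ≤ l_f ≤ n_f−1 = 6, the allowed l_f values are {0, 2}.
For l_f = 0: m_f ∈ {m_i−1, m_i, m_i+1} ∩ [−0, 0] = {0} → 1 state.
For l_f = 2: m_f ∈ {m_i−1, m_i, m_i+1} ∩ [−2, 2] = {0, 1, 2} → 3 states.
Total: 4.

4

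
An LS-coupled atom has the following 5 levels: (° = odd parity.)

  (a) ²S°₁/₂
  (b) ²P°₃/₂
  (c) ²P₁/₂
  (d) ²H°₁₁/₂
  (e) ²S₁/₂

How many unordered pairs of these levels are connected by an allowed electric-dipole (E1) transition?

3

(a)–(b): forbidden (parity).
(a)–(c): allowed.
(a)–(d): forbidden (parity, ΔL, ΔJ).
(a)–(e): forbidden (ΔL).
(b)–(c): allowed.
(b)–(d): forbidden (parity, ΔL, ΔJ).
(b)–(e): allowed.
(c)–(d): forbidden (ΔL, ΔJ).
(c)–(e): forbidden (parity).
(d)–(e): forbidden (ΔL, ΔJ).
Allowed pairs: 3 of 10.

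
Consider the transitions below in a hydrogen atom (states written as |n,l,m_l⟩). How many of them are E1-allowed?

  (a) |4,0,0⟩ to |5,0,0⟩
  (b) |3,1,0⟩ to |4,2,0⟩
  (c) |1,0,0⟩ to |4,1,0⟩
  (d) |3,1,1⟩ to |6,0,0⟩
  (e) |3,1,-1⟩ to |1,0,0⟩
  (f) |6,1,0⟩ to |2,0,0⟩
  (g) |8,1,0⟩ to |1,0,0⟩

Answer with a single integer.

(a) forbidden — Δl = +0 (E1 requires Δl = ±1)
(b) allowed
(c) allowed
(d) allowed
(e) allowed
(f) allowed
(g) allowed
Total allowed: 6 of 7.

6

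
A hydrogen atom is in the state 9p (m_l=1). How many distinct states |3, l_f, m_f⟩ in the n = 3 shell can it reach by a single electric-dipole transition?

4

E1 requires Δl = ±1, so l_f ∈ {0, 2}; with 0 ≤ l_f ≤ n_f−1 = 2, the allowed l_f values are {0, 2}.
For l_f = 0: m_f ∈ {m_i−1, m_i, m_i+1} ∩ [−0, 0] = {0} → 1 state.
For l_f = 2: m_f ∈ {m_i−1, m_i, m_i+1} ∩ [−2, 2] = {0, 1, 2} → 3 states.
Total: 4.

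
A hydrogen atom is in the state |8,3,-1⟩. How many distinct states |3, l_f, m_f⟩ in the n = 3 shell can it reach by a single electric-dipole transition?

3

E1 requires Δl = ±1, so l_f ∈ {2, 4}; with 0 ≤ l_f ≤ n_f−1 = 2, the allowed l_f values are {2}.
For l_f = 2: m_f ∈ {m_i−1, m_i, m_i+1} ∩ [−2, 2] = {-2, -1, 0} → 3 states.
Total: 3.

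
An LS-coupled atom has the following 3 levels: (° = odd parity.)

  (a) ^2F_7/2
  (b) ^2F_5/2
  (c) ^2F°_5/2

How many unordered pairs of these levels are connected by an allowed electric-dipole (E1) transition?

(a)–(b): forbidden (parity).
(a)–(c): allowed.
(b)–(c): allowed.
Allowed pairs: 2 of 3.

2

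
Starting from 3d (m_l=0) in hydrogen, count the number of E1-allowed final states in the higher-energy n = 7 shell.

6

E1 requires Δl = ±1, so l_f ∈ {1, 3}; with 0 ≤ l_f ≤ n_f−1 = 6, the allowed l_f values are {1, 3}.
For l_f = 1: m_f ∈ {m_i−1, m_i, m_i+1} ∩ [−1, 1] = {-1, 0, 1} → 3 states.
For l_f = 3: m_f ∈ {m_i−1, m_i, m_i+1} ∩ [−3, 3] = {-1, 0, 1} → 3 states.
Total: 6.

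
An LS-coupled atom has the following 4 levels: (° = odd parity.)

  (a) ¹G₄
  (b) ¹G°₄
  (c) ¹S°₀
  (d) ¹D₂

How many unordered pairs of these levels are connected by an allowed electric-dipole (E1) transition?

(a)–(b): allowed.
(a)–(c): forbidden (ΔL, ΔJ).
(a)–(d): forbidden (parity, ΔL, ΔJ).
(b)–(c): forbidden (parity, ΔL, ΔJ).
(b)–(d): forbidden (ΔL, ΔJ).
(c)–(d): forbidden (ΔL, ΔJ).
Allowed pairs: 1 of 6.

1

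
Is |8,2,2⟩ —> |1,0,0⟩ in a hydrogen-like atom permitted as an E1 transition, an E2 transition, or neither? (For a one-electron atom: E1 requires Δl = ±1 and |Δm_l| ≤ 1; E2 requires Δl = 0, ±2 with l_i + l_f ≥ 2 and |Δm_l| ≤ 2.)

Δl = 0 − 2 = -2; l_i + l_f = 2.
Δm_l = -2.
E1 (Δl = ±1, |Δm_l| ≤ 1): not satisfied.
E2 (Δl = 0,±2, l_i+l_f ≥ 2, |Δm_l| ≤ 2): satisfied.

E2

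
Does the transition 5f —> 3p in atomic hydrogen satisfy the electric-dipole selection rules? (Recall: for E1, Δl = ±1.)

forbidden

Δl = 1 − 3 = -2; the E1 rule Δl = ±1 is fails.
The transition is electric-dipole forbidden.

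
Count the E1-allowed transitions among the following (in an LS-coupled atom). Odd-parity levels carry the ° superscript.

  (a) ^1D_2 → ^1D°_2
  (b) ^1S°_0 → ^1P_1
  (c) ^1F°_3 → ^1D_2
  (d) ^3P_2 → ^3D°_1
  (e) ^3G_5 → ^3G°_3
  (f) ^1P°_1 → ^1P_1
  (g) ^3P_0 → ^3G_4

(a) allowed
(b) allowed
(c) allowed
(d) allowed
(e) forbidden (ΔJ fails)
(f) allowed
(g) forbidden (parity, ΔL, ΔJ fail)
Total allowed: 5 of 7.

5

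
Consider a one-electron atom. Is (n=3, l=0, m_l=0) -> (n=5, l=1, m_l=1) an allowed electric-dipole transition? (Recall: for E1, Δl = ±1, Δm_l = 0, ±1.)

allowed

Δl = 1 − 0 = +1; the E1 rule Δl = ±1 is ✓.
m_l: 0 → 1 (Δm_l = +1). |Δm_l| ≤ 1 ✓.
All E1 selection rules are satisfied.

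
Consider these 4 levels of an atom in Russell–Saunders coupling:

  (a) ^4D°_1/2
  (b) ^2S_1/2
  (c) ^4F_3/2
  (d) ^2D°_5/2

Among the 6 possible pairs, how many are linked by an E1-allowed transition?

1

(a)–(b): forbidden (ΔS, ΔL).
(a)–(c): allowed.
(a)–(d): forbidden (parity, ΔS, ΔJ).
(b)–(c): forbidden (parity, ΔS, ΔL).
(b)–(d): forbidden (ΔL, ΔJ).
(c)–(d): forbidden (ΔS).
Allowed pairs: 1 of 6.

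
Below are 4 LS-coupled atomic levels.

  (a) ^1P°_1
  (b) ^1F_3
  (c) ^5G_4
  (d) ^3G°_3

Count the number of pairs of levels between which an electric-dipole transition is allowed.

0

(a)–(b): forbidden (ΔL, ΔJ).
(a)–(c): forbidden (ΔS, ΔL, ΔJ).
(a)–(d): forbidden (parity, ΔS, ΔL, ΔJ).
(b)–(c): forbidden (parity, ΔS).
(b)–(d): forbidden (ΔS).
(c)–(d): forbidden (ΔS).
Allowed pairs: 0 of 6.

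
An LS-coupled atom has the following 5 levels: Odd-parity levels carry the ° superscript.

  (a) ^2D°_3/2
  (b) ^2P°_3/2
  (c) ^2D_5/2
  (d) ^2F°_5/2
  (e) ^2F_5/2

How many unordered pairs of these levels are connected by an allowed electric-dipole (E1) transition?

(a)–(b): forbidden (parity).
(a)–(c): allowed.
(a)–(d): forbidden (parity).
(a)–(e): allowed.
(b)–(c): allowed.
(b)–(d): forbidden (parity, ΔL).
(b)–(e): forbidden (ΔL).
(c)–(d): allowed.
(c)–(e): forbidden (parity).
(d)–(e): allowed.
Allowed pairs: 5 of 10.

5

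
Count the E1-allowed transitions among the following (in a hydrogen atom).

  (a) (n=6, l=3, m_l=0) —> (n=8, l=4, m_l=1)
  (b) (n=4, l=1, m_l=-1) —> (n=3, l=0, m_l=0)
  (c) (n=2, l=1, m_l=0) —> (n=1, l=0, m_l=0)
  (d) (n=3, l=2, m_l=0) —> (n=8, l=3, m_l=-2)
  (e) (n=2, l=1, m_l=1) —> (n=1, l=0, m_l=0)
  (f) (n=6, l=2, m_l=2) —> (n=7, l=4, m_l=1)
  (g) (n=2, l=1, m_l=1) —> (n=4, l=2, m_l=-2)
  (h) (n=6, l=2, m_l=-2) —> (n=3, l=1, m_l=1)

4

(a) allowed
(b) allowed
(c) allowed
(d) forbidden — Δm_l = -2 (E1 requires Δm_l = 0, ±1)
(e) allowed
(f) forbidden — Δl = +2 (E1 requires Δl = ±1)
(g) forbidden — Δm_l = -3 (E1 requires Δm_l = 0, ±1)
(h) forbidden — Δm_l = +3 (E1 requires Δm_l = 0, ±1)
Total allowed: 4 of 8.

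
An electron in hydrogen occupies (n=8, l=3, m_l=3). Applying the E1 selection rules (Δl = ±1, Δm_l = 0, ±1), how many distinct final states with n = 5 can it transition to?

E1 requires Δl = ±1, so l_f ∈ {2, 4}; with 0 ≤ l_f ≤ n_f−1 = 4, the allowed l_f values are {2, 4}.
For l_f = 2: m_f ∈ {m_i−1, m_i, m_i+1} ∩ [−2, 2] = {2} → 1 state.
For l_f = 4: m_f ∈ {m_i−1, m_i, m_i+1} ∩ [−4, 4] = {2, 3, 4} → 3 states.
Total: 4.

4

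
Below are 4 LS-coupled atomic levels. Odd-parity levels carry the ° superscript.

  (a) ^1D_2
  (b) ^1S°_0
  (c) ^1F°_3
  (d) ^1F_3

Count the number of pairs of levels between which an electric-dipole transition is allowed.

2

(a)–(b): forbidden (ΔL, ΔJ).
(a)–(c): allowed.
(a)–(d): forbidden (parity).
(b)–(c): forbidden (parity, ΔL, ΔJ).
(b)–(d): forbidden (ΔL, ΔJ).
(c)–(d): allowed.
Allowed pairs: 2 of 6.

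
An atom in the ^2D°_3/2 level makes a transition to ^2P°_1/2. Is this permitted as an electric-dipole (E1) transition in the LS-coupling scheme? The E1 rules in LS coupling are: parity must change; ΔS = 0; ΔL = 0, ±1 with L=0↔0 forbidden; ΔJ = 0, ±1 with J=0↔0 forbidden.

forbidden

ΔS = 0: S: 1/2 → 1/2 — ok.
ΔJ = 0, ±1 (not J=0↔0): J: 3/2 → 1/2, ΔJ = -1 — ok.
ΔL = 0, ±1 (not L=0↔0): L: 2 → 1, ΔL = -1 — ok.
Parity must change: odd → odd — fails.
Rule(s) violated: parity.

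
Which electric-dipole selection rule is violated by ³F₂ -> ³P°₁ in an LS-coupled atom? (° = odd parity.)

the ΔL = 0, ±1 rule

Parity must change: even → odd — satisfied.
ΔS = 0: S: 1 → 1 — satisfied.
ΔL = 0, ±1 (not L=0↔0): L: 3 → 1, ΔL = -2 — violated.
ΔJ = 0, ±1 (not J=0↔0): J: 2 → 1, ΔJ = -1 — satisfied.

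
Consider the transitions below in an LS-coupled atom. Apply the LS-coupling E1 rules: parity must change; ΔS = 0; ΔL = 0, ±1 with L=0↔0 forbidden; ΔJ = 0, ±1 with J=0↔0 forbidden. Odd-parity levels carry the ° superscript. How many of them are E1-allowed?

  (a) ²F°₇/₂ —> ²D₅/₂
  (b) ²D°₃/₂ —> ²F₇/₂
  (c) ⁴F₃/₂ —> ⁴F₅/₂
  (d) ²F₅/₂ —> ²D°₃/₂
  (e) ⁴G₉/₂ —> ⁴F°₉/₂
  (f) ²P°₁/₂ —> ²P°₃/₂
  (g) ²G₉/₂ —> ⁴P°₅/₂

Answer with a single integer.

3

(a) allowed
(b) forbidden (ΔJ fails)
(c) forbidden (parity fails)
(d) allowed
(e) allowed
(f) forbidden (parity fails)
(g) forbidden (ΔS, ΔL, ΔJ fail)
Total allowed: 3 of 7.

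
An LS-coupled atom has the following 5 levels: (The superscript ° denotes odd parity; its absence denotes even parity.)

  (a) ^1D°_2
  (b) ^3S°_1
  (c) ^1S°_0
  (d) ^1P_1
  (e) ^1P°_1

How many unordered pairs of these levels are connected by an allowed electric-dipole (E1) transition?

3

(a)–(b): forbidden (parity, ΔS, ΔL).
(a)–(c): forbidden (parity, ΔL, ΔJ).
(a)–(d): allowed.
(a)–(e): forbidden (parity).
(b)–(c): forbidden (parity, ΔS, ΔL).
(b)–(d): forbidden (ΔS).
(b)–(e): forbidden (parity, ΔS).
(c)–(d): allowed.
(c)–(e): forbidden (parity).
(d)–(e): allowed.
Allowed pairs: 3 of 10.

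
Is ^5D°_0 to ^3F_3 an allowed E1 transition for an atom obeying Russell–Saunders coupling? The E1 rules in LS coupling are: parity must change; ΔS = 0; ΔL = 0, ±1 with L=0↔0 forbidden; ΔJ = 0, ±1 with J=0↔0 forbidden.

Reading off the term symbols: S 2→1, L 2→3, J 0→3, parity odd→even.
Parity must change: odd → even — ✓.
ΔS = 0: S: 2 → 1 — ✗.
ΔL = 0, ±1 (not L=0↔0): L: 2 → 3, ΔL = +1 — ✓.
ΔJ = 0, ±1 (not J=0↔0): J: 0 → 3, ΔJ = +3 — ✗.
Rule(s) violated: ΔS, ΔJ.

forbidden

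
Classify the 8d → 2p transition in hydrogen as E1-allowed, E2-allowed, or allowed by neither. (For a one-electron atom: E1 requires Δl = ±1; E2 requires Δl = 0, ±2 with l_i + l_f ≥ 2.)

Δl = 1 − 2 = -1; l_i + l_f = 3.
E1 (Δl = ±1): satisfied.
E2 (Δl = 0,±2, l_i+l_f ≥ 2): not satisfied.

E1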